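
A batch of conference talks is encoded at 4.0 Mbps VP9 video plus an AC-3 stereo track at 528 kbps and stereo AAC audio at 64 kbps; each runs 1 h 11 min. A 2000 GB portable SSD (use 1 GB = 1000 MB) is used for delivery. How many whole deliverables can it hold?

817

1 h 11 min = 71 min = 4260 s
Audio total: 528 + 64 = 592 kbps = 0.592 Mbps.
Total bitrate: 4.592 Mbps.
Per item: 4.592 Mbps × 4260 s = 19,562 Mb = 2,445 MB.
Capacity: 2000 GB = 16,000,000 Mb; 817.92 items → 817 complete.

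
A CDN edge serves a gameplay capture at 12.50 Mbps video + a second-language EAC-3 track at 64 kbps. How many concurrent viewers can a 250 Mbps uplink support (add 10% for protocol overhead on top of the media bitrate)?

Audio: 64 kbps = 0.064 Mbps.
Per-viewer media rate: 12.564 Mbps.
On the wire with 10% overhead: 13.820 Mbps.
250 Mbps = 250.0 Mbps; 250.0 / 13.820 = 18.09 → 18 viewers.

18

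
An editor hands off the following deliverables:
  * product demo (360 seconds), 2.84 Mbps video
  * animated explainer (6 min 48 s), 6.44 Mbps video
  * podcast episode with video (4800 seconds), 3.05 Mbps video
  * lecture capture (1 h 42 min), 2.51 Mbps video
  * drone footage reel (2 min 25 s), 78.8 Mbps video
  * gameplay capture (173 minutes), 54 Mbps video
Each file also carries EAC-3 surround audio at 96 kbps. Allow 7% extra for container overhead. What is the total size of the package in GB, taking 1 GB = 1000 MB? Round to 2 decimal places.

Audio: 96 kbps = 0.096 Mbps.
product demo: 2.936 Mbps × 360 s × 1.07 = 1130.9 Mb
animated explainer: 6.536 Mbps × 408 s × 1.07 = 2853.4 Mb
podcast episode with video: 3.146 Mbps × 4800 s × 1.07 = 16157.9 Mb
lecture capture: 2.606 Mbps × 6120 s × 1.07 = 17065.1 Mb
drone footage reel: 78.896 Mbps × 145 s × 1.07 = 12240.7 Mb
gameplay capture: 54.096 Mbps × 10380 s × 1.07 = 600822.6 Mb
Total: 650270.6 Mb = 81283.8 MB.
= 81.28 GB.

81.28 GB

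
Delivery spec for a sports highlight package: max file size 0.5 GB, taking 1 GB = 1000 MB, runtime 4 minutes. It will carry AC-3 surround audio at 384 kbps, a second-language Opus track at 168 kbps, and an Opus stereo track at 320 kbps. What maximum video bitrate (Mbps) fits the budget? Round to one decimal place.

15.8 Mbps

Budget: 0.5 GB = 4000.0 Mb.
4 min = 240 s
Total bitrate budget: 4000.0 Mb / 240 s = 16.667 Mbps.
Audio total: 384 + 168 + 320 = 872 kbps = 0.872 Mbps.
Video: 16.667 − 0.872 = 15.795 Mbps.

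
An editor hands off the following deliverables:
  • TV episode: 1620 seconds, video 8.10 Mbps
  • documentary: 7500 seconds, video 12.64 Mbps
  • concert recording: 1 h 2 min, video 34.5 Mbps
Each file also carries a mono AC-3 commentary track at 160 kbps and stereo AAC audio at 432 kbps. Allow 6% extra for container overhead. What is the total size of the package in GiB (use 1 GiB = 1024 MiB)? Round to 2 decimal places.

30.09 GiB

Audio total: 160 + 432 = 592 kbps = 0.592 Mbps.
TV episode: 8.692 Mbps × 1620 s × 1.06 = 14925.9 Mb
documentary: 13.232 Mbps × 7500 s × 1.06 = 105194.4 Mb
concert recording: 35.092 Mbps × 3720 s × 1.06 = 138374.8 Mb
Total: 258495.1 Mb = 32311.9 MB.
= 30.09 GiB.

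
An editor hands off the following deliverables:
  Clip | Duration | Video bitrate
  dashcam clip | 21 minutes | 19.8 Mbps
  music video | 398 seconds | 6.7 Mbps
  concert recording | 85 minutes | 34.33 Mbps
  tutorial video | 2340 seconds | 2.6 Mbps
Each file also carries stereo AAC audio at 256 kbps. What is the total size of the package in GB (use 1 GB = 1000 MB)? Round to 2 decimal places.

Audio: 256 kbps = 0.256 Mbps.
dashcam clip: 20.056 Mbps × 1260 s = 25270.6 Mb
music video: 6.956 Mbps × 398 s = 2768.5 Mb
concert recording: 34.586 Mbps × 5100 s = 176388.6 Mb
tutorial video: 2.856 Mbps × 2340 s = 6683.0 Mb
Total: 211110.7 Mb = 26388.8 MB.
= 26.39 GB.

26.39 GB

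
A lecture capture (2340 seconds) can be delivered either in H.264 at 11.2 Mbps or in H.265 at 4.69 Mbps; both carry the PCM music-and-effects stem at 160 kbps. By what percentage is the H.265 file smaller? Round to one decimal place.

Audio: 160 kbps = 0.160 Mbps.
H.264: 11.360 Mbps × 2340 s = 26582.4 Mb = 3.095 GiB.
H.265: 4.850 Mbps × 2340 s = 11349.0 Mb = 1.321 GiB.
Reduction: (1 − 1.321/3.095) × 100 = 57.31%.

57.3%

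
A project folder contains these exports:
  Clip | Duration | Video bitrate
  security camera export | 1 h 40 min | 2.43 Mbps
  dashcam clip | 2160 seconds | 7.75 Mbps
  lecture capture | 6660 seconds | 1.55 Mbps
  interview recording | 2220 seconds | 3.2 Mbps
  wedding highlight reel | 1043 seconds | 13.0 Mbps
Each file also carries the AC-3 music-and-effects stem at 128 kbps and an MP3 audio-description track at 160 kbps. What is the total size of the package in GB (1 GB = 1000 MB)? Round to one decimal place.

Audio total: 128 + 160 = 288 kbps = 0.288 Mbps.
security camera export: 2.718 Mbps × 6000 s = 16308.0 Mb
dashcam clip: 8.038 Mbps × 2160 s = 17362.1 Mb
lecture capture: 1.838 Mbps × 6660 s = 12241.1 Mb
interview recording: 3.488 Mbps × 2220 s = 7743.4 Mb
wedding highlight reel: 13.288 Mbps × 1043 s = 13859.4 Mb
Total: 67513.9 Mb = 8439.2 MB.
= 8.439 GB.

8.4 GB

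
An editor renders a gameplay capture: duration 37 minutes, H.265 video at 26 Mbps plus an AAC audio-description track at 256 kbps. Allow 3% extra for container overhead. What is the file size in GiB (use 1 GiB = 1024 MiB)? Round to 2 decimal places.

6.99 GiB

37 min = 2220 s
Audio: 256 kbps = 0.256 Mbps.
Total bitrate: 26 + 0.256 = 26.256 Mbps.
Stream data: 26.256 Mbps × 2220 s = 58288.3 Mb.
With 3% container overhead: ×1.03.
60,037 Mb = 7,504,621,200 bytes ÷ 1,073,741,824 = 6.989 GiB.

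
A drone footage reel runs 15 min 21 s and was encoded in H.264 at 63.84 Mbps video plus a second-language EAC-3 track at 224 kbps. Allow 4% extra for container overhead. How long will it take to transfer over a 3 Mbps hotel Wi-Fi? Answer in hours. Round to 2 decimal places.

15 min 21 s = 921 s
Audio: 224 kbps = 0.224 Mbps.
Total bitrate: 64.064 Mbps.
File: 64.064 Mbps × 921 s = 59002.9 Mb.
With 4% container overhead: ×1.04. → 61363.1 Mb.
At 3 Mbps: 61363.1 / 3 = 20454.4 s ≈ 5.68 hours.

5.68 hours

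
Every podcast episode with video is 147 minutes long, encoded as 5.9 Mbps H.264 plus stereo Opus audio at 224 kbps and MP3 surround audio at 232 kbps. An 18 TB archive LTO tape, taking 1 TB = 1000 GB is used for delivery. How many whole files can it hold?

2568

147 min = 8820 s
Audio total: 224 + 232 = 456 kbps = 0.456 Mbps.
Total bitrate: 6.356 Mbps.
Per item: 6.356 Mbps × 8820 s = 56,060 Mb = 7,007 MB.
Capacity: 18 TB = 144,000,000 Mb; 2568.68 items → 2568 complete.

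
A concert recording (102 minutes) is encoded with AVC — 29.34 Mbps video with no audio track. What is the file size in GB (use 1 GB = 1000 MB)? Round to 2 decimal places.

22.45 GB

102 min = 6120 s
Total bitrate: 29.34 Mbps.
Stream data: 29.340 Mbps × 6120 s = 179560.8 Mb.
179,561 Mb ÷ 8 = 22,445 MB → 22.45 GB.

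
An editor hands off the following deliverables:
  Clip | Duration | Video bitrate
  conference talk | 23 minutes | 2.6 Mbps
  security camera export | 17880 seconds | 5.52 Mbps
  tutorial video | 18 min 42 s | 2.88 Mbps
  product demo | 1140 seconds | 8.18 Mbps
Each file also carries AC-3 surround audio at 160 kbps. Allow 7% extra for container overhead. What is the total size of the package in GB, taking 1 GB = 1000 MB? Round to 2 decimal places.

15.82 GB

Audio: 160 kbps = 0.160 Mbps.
conference talk: 2.760 Mbps × 1380 s × 1.07 = 4075.4 Mb
security camera export: 5.680 Mbps × 17880 s × 1.07 = 108667.5 Mb
tutorial video: 3.040 Mbps × 1122 s × 1.07 = 3649.6 Mb
product demo: 8.340 Mbps × 1140 s × 1.07 = 10173.1 Mb
Total: 126565.7 Mb = 15820.7 MB.
= 15.82 GB.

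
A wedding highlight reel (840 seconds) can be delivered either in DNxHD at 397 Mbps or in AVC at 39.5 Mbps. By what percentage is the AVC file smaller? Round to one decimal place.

DNxHD: 397.000 Mbps × 840 s = 333480.0 Mb = 38.822 GiB.
AVC: 39.500 Mbps × 840 s = 33180.0 Mb = 3.863 GiB.
Reduction: (1 − 3.863/38.822) × 100 = 90.05%.

90.1%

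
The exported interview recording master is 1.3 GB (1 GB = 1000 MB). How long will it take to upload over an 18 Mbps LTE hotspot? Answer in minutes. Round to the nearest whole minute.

10 minutes

File: 1.3 GB = 10400.0 Mb.
At 18 Mbps: 10400.0 / 18 = 577.8 s ≈ 9.63 minutes.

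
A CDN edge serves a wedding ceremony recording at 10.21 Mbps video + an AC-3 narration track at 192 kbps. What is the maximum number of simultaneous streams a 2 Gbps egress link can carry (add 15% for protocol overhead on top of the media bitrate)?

Audio: 192 kbps = 0.192 Mbps.
Per-viewer media rate: 10.402 Mbps.
On the wire with 15% overhead: 11.962 Mbps.
2 Gbps = 2,000 Mbps; 2,000 / 11.962 = 167.19 → 167 viewers.

167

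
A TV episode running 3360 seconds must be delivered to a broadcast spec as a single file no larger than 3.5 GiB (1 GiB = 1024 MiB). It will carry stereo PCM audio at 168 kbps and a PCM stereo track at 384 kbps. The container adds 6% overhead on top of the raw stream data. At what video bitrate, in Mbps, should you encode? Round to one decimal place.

Budget: 3.5 GiB = 30064.8 Mb.
Stream payload after overhead: 30064.8 / 1.06 = 28363.0 Mb.
Total bitrate budget: 28363.0 Mb / 3360 s = 8.441 Mbps.
Audio total: 168 + 384 = 552 kbps = 0.552 Mbps.
Video: 8.441 − 0.552 = 7.889 Mbps.

7.9 Mbps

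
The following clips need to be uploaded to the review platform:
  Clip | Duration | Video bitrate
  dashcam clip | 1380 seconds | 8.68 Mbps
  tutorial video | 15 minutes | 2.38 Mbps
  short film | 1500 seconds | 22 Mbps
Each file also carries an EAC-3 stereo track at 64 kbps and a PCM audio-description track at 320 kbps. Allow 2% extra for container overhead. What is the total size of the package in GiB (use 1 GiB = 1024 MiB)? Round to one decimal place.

Audio total: 64 + 320 = 384 kbps = 0.384 Mbps.
dashcam clip: 9.064 Mbps × 1380 s × 1.02 = 12758.5 Mb
tutorial video: 2.764 Mbps × 900 s × 1.02 = 2537.4 Mb
short film: 22.384 Mbps × 1500 s × 1.02 = 34247.5 Mb
Total: 49543.4 Mb = 6192.9 MB.
= 5.768 GiB.

5.8 GiB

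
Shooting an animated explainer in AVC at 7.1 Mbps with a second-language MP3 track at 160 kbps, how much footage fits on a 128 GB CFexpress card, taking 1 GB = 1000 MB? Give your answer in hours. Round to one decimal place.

Audio: 160 kbps = 0.160 Mbps.
Total bitrate: 7.1 + 0.160 = 7.260 Mbps.
Capacity: 128 GB = 1,024,000 Mb.
Recording time: 1,024,000 / 7.260 = 141,047 s ≈ 39.2 hours.

39.2 hours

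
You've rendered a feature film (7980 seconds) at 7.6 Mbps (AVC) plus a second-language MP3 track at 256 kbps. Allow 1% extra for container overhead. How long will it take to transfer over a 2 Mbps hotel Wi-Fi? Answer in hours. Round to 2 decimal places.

8.79 hours

Audio: 256 kbps = 0.256 Mbps.
Total bitrate: 7.856 Mbps.
File: 7.856 Mbps × 7980 s = 62690.9 Mb.
With 1% container overhead: ×1.01. → 63317.8 Mb.
At 2 Mbps: 63317.8 / 2 = 31658.9 s ≈ 8.79 hours.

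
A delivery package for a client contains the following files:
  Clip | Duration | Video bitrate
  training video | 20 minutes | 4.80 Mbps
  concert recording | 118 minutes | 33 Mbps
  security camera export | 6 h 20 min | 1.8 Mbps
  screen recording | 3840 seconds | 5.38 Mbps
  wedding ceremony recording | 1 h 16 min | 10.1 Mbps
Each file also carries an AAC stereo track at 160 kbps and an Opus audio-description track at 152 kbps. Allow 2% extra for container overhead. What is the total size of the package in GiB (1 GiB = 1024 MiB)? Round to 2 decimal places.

42.69 GiB

Audio total: 160 + 152 = 312 kbps = 0.312 Mbps.
training video: 5.112 Mbps × 1200 s × 1.02 = 6257.1 Mb
concert recording: 33.312 Mbps × 7080 s × 1.02 = 240565.9 Mb
security camera export: 2.112 Mbps × 22800 s × 1.02 = 49116.7 Mb
screen recording: 5.692 Mbps × 3840 s × 1.02 = 22294.4 Mb
wedding ceremony recording: 10.412 Mbps × 4560 s × 1.02 = 48428.3 Mb
Total: 366662.4 Mb = 45832.8 MB.
= 42.69 GiB.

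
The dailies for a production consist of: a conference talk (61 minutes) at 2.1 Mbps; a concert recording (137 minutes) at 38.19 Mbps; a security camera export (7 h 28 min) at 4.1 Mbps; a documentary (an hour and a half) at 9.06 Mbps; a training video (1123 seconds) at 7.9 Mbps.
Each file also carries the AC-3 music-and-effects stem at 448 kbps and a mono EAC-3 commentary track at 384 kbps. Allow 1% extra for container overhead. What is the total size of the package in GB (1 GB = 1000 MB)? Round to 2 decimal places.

66.57 GB

Audio total: 448 + 384 = 832 kbps = 0.832 Mbps.
conference talk: 2.932 Mbps × 3660 s × 1.01 = 10838.4 Mb
concert recording: 39.022 Mbps × 8220 s × 1.01 = 323968.4 Mb
security camera export: 4.932 Mbps × 26880 s × 1.01 = 133897.9 Mb
documentary: 9.892 Mbps × 5400 s × 1.01 = 53951.0 Mb
training video: 8.732 Mbps × 1123 s × 1.01 = 9904.1 Mb
Total: 532559.8 Mb = 66570.0 MB.
= 66.57 GB.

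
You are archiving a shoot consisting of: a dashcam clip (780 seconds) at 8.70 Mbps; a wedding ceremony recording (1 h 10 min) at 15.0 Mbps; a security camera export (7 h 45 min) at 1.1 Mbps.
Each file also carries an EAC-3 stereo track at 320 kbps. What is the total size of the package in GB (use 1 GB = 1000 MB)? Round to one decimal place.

Audio: 320 kbps = 0.320 Mbps.
dashcam clip: 9.020 Mbps × 780 s = 7035.6 Mb
wedding ceremony recording: 15.320 Mbps × 4200 s = 64344.0 Mb
security camera export: 1.420 Mbps × 27900 s = 39618.0 Mb
Total: 110997.6 Mb = 13874.7 MB.
= 13.87 GB.

13.9 GB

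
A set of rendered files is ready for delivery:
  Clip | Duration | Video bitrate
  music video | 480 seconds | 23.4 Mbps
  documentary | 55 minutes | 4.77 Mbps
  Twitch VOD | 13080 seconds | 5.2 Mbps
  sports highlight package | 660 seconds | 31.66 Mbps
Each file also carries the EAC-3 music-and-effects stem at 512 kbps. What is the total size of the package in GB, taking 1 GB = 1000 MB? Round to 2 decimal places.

Audio: 512 kbps = 0.512 Mbps.
music video: 23.912 Mbps × 480 s = 11477.8 Mb
documentary: 5.282 Mbps × 3300 s = 17430.6 Mb
Twitch VOD: 5.712 Mbps × 13080 s = 74713.0 Mb
sports highlight package: 32.172 Mbps × 660 s = 21233.5 Mb
Total: 124854.8 Mb = 15606.9 MB.
= 15.61 GB.

15.61 GB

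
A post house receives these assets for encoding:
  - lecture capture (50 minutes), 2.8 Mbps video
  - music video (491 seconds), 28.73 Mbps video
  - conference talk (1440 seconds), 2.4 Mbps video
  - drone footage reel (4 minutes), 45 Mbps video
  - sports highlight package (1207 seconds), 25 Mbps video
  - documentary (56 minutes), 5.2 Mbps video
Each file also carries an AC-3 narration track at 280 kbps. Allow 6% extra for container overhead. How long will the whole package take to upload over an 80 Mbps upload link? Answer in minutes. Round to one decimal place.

19.2 minutes

Audio: 280 kbps = 0.280 Mbps.
lecture capture: 3.080 Mbps × 3000 s × 1.06 = 9794.4 Mb
music video: 29.010 Mbps × 491 s × 1.06 = 15098.5 Mb
conference talk: 2.680 Mbps × 1440 s × 1.06 = 4090.8 Mb
drone footage reel: 45.280 Mbps × 240 s × 1.06 = 11519.2 Mb
sports highlight package: 25.280 Mbps × 1207 s × 1.06 = 32343.7 Mb
documentary: 5.480 Mbps × 3360 s × 1.06 = 19517.6 Mb
Total: 92364.2 Mb = 11545.5 MB.
At 80 Mbps: 92364.2 / 80 = 1155 s ≈ 19.2 minutes.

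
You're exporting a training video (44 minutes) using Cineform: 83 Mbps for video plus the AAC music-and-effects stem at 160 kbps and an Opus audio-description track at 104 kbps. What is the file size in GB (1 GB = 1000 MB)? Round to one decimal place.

27.5 GB

44 min = 2640 s
Audio total: 160 + 104 = 264 kbps = 0.264 Mbps.
Total bitrate: 83 + 0.264 = 83.264 Mbps.
Stream data: 83.264 Mbps × 2640 s = 219817.0 Mb.
219,817 Mb ÷ 8 = 27,477 MB → 27.48 GB.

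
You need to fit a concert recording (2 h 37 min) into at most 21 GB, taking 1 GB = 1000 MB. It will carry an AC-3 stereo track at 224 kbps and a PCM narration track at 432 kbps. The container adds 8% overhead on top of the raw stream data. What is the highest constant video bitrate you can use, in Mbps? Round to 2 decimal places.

15.86 Mbps

Budget: 21 GB = 168000.0 Mb.
Stream payload after overhead: 168000.0 / 1.08 = 155555.6 Mb.
2 h 37 min = 157 min = 9420 s
Total bitrate budget: 155555.6 Mb / 9420 s = 16.513 Mbps.
Audio total: 224 + 432 = 656 kbps = 0.656 Mbps.
Video: 16.513 − 0.656 = 15.857 Mbps.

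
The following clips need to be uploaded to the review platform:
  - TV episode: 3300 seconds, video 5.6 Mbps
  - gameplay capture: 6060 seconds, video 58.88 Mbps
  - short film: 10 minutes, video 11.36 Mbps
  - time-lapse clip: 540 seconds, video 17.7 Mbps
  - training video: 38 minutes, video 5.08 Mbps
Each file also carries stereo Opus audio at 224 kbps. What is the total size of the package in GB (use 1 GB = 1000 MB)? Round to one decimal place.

50.8 GB

Audio: 224 kbps = 0.224 Mbps.
TV episode: 5.824 Mbps × 3300 s = 19219.2 Mb
gameplay capture: 59.104 Mbps × 6060 s = 358170.2 Mb
short film: 11.584 Mbps × 600 s = 6950.4 Mb
time-lapse clip: 17.924 Mbps × 540 s = 9679.0 Mb
training video: 5.304 Mbps × 2280 s = 12093.1 Mb
Total: 406111.9 Mb = 50764.0 MB.
= 50.76 GB.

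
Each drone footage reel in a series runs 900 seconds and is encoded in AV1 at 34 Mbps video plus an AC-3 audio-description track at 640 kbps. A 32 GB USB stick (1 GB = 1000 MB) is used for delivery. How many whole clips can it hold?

Audio: 640 kbps = 0.640 Mbps.
Total bitrate: 34.640 Mbps.
Per item: 34.640 Mbps × 900 s = 31,176 Mb = 3,897 MB.
Capacity: 32 GB = 256,000 Mb; 8.21 items → 8 complete.

8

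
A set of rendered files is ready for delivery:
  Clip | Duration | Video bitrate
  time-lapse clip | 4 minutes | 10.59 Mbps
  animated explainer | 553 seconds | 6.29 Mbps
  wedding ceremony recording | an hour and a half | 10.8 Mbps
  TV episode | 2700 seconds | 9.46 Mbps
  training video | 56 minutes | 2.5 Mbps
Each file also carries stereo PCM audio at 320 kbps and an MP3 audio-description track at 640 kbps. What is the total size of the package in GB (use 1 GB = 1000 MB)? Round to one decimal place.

Audio total: 320 + 640 = 960 kbps = 0.960 Mbps.
time-lapse clip: 11.550 Mbps × 240 s = 2772.0 Mb
animated explainer: 7.250 Mbps × 553 s = 4009.2 Mb
wedding ceremony recording: 11.760 Mbps × 5400 s = 63504.0 Mb
TV episode: 10.420 Mbps × 2700 s = 28134.0 Mb
training video: 3.460 Mbps × 3360 s = 11625.6 Mb
Total: 110044.9 Mb = 13755.6 MB.
= 13.76 GB.

13.8 GB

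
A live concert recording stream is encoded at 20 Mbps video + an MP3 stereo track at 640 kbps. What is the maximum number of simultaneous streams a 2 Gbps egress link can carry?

96

Audio: 640 kbps = 0.640 Mbps.
Per-viewer media rate: 20.640 Mbps.
2 Gbps = 2,000 Mbps; 2,000 / 20.640 = 96.90 → 96 viewers.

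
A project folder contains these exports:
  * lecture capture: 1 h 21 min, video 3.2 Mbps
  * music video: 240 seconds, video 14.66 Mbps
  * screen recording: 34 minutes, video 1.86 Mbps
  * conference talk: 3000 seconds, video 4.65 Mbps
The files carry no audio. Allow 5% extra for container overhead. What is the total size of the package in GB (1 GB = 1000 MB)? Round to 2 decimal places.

lecture capture: 3.200 Mbps × 4860 s × 1.05 = 16329.6 Mb
music video: 14.660 Mbps × 240 s × 1.05 = 3694.3 Mb
screen recording: 1.860 Mbps × 2040 s × 1.05 = 3984.1 Mb
conference talk: 4.650 Mbps × 3000 s × 1.05 = 14647.5 Mb
Total: 38655.5 Mb = 4831.9 MB.
= 4.832 GB.

4.83 GB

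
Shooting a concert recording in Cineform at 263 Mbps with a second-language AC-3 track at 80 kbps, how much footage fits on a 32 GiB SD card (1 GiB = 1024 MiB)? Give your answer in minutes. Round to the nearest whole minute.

17 minutes

Audio: 80 kbps = 0.080 Mbps.
Total bitrate: 263 + 0.080 = 263.080 Mbps.
Capacity: 32 GiB = 274,878 Mb.
Recording time: 274,878 / 263.080 = 1,045 s ≈ 17.4 minutes.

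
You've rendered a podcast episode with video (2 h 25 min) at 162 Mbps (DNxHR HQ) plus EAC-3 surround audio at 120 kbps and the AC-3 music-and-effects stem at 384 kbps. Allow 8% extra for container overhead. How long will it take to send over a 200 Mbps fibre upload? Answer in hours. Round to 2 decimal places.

2.12 hours

2 h 25 min = 145 min = 8700 s
Audio total: 120 + 384 = 504 kbps = 0.504 Mbps.
Total bitrate: 162.504 Mbps.
File: 162.504 Mbps × 8700 s = 1413784.8 Mb.
With 8% container overhead: ×1.08. → 1526887.6 Mb.
At 200 Mbps: 1526887.6 / 200 = 7634.4 s ≈ 2.12 hours.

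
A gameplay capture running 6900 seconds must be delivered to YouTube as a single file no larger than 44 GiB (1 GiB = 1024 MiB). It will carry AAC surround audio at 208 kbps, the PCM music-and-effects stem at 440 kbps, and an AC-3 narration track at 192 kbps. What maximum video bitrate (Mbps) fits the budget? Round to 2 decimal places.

Budget: 44 GiB = 377957.1 Mb.
Total bitrate budget: 377957.1 Mb / 6900 s = 54.776 Mbps.
Audio total: 208 + 440 + 192 = 840 kbps = 0.840 Mbps.
Video: 54.776 − 0.840 = 53.936 Mbps.

53.94 Mbps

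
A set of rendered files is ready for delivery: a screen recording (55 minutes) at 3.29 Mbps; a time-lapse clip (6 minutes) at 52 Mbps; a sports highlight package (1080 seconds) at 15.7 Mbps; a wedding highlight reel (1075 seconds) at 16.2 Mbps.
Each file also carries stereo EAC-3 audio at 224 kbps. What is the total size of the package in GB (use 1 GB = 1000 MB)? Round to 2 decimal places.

8.16 GB

Audio: 224 kbps = 0.224 Mbps.
screen recording: 3.514 Mbps × 3300 s = 11596.2 Mb
time-lapse clip: 52.224 Mbps × 360 s = 18800.6 Mb
sports highlight package: 15.924 Mbps × 1080 s = 17197.9 Mb
wedding highlight reel: 16.424 Mbps × 1075 s = 17655.8 Mb
Total: 65250.6 Mb = 8156.3 MB.
= 8.156 GB.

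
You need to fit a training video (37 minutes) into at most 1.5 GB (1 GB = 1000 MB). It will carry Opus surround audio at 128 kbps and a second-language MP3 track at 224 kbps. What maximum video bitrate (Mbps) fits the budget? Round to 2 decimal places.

Budget: 1.5 GB = 12000.0 Mb.
37 min = 2220 s
Total bitrate budget: 12000.0 Mb / 2220 s = 5.405 Mbps.
Audio total: 128 + 224 = 352 kbps = 0.352 Mbps.
Video: 5.405 − 0.352 = 5.053 Mbps.

5.05 Mbps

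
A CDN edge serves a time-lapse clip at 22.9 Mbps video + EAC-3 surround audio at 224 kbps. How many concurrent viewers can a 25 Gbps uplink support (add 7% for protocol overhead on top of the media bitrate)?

Audio: 224 kbps = 0.224 Mbps.
Per-viewer media rate: 23.124 Mbps.
On the wire with 7% overhead: 24.743 Mbps.
25 Gbps = 25,000 Mbps; 25,000 / 24.743 = 1010.40 → 1010 viewers.

1010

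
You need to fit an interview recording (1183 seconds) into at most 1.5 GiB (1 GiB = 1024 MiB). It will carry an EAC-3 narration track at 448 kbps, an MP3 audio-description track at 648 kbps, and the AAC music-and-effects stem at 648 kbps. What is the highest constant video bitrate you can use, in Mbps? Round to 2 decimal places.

Budget: 1.5 GiB = 12884.9 Mb.
Total bitrate budget: 12884.9 Mb / 1183 s = 10.892 Mbps.
Audio total: 448 + 648 + 648 = 1744 kbps = 1.744 Mbps.
Video: 10.892 − 1.744 = 9.148 Mbps.

9.15 Mbps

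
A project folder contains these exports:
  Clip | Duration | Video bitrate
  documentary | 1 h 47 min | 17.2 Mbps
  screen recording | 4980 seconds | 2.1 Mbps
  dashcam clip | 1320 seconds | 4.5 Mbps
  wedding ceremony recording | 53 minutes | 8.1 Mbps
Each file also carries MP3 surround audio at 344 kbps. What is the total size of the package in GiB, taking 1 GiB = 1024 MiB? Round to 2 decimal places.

Audio: 344 kbps = 0.344 Mbps.
documentary: 17.544 Mbps × 6420 s = 112632.5 Mb
screen recording: 2.444 Mbps × 4980 s = 12171.1 Mb
dashcam clip: 4.844 Mbps × 1320 s = 6394.1 Mb
wedding ceremony recording: 8.444 Mbps × 3180 s = 26851.9 Mb
Total: 158049.6 Mb = 19756.2 MB.
= 18.40 GiB.

18.40 GiB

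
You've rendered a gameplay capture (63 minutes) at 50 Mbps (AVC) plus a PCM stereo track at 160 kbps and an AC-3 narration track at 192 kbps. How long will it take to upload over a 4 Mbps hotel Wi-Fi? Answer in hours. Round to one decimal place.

13.2 hours

63 min = 3780 s
Audio total: 160 + 192 = 352 kbps = 0.352 Mbps.
Total bitrate: 50.352 Mbps.
File: 50.352 Mbps × 3780 s = 190330.6 Mb.
At 4 Mbps: 190330.6 / 4 = 47582.6 s ≈ 13.2 hours.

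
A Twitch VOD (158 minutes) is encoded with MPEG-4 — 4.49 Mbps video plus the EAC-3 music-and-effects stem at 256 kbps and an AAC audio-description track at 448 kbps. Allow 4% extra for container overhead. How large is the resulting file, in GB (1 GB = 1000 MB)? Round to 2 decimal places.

158 min = 9480 s
Audio total: 256 + 448 = 704 kbps = 0.704 Mbps.
Total bitrate: 4.49 + 0.704 = 5.194 Mbps.
Stream data: 5.194 Mbps × 9480 s = 49239.1 Mb.
With 4% container overhead: ×1.04.
51,209 Mb ÷ 8 = 6,401 MB → 6.401 GB.

6.40 GB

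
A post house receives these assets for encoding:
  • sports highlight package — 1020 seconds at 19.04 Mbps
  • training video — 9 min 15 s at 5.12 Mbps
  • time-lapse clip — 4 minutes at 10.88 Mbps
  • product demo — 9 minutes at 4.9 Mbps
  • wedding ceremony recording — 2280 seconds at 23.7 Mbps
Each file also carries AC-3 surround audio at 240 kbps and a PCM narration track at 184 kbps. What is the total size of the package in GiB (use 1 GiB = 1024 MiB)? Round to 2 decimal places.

9.72 GiB

Audio total: 240 + 184 = 424 kbps = 0.424 Mbps.
sports highlight package: 19.464 Mbps × 1020 s = 19853.3 Mb
training video: 5.544 Mbps × 555 s = 3076.9 Mb
time-lapse clip: 11.304 Mbps × 240 s = 2713.0 Mb
product demo: 5.324 Mbps × 540 s = 2875.0 Mb
wedding ceremony recording: 24.124 Mbps × 2280 s = 55002.7 Mb
Total: 83520.8 Mb = 10440.1 MB.
= 9.723 GiB.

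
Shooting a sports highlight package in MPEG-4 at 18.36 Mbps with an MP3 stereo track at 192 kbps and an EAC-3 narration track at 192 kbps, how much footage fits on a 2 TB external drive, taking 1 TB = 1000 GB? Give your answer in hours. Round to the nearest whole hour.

237 hours

Audio total: 192 + 192 = 384 kbps = 0.384 Mbps.
Total bitrate: 18.36 + 0.384 = 18.744 Mbps.
Capacity: 2 TB = 16,000,000 Mb.
Recording time: 16,000,000 / 18.744 = 853,606 s ≈ 237 hours.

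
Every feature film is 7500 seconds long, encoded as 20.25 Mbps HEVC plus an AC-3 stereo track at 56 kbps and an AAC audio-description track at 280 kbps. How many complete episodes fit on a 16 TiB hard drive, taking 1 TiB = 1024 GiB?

Audio total: 56 + 280 = 336 kbps = 0.336 Mbps.
Total bitrate: 20.586 Mbps.
Per item: 20.586 Mbps × 7500 s = 154,395 Mb = 19,299 MB.
Capacity: 16 TiB = 140,737,488 Mb; 911.54 items → 911 complete.

911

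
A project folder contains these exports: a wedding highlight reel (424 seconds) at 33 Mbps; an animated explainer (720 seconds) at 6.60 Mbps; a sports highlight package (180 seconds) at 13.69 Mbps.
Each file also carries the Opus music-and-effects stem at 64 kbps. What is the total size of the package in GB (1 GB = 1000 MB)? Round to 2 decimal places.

Audio: 64 kbps = 0.064 Mbps.
wedding highlight reel: 33.064 Mbps × 424 s = 14019.1 Mb
animated explainer: 6.664 Mbps × 720 s = 4798.1 Mb
sports highlight package: 13.754 Mbps × 180 s = 2475.7 Mb
Total: 21292.9 Mb = 2661.6 MB.
= 2.662 GB.

2.66 GB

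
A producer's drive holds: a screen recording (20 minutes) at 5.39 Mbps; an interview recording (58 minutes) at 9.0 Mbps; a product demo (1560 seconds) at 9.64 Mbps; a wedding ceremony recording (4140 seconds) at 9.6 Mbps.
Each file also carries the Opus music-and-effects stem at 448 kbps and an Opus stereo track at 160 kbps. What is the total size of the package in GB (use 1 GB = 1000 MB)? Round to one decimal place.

Audio total: 448 + 160 = 608 kbps = 0.608 Mbps.
screen recording: 5.998 Mbps × 1200 s = 7197.6 Mb
interview recording: 9.608 Mbps × 3480 s = 33435.8 Mb
product demo: 10.248 Mbps × 1560 s = 15986.9 Mb
wedding ceremony recording: 10.208 Mbps × 4140 s = 42261.1 Mb
Total: 98881.4 Mb = 12360.2 MB.
= 12.36 GB.

12.4 GB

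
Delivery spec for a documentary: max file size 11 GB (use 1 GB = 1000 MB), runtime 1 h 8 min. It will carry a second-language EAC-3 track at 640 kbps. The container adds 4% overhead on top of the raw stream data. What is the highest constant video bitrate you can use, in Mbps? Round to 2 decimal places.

Budget: 11 GB = 88000.0 Mb.
Stream payload after overhead: 88000.0 / 1.04 = 84615.4 Mb.
1 h 8 min = 68 min = 4080 s
Total bitrate budget: 84615.4 Mb / 4080 s = 20.739 Mbps.
Audio: 640 kbps = 0.640 Mbps.
Video: 20.739 − 0.640 = 20.099 Mbps.

20.10 Mbps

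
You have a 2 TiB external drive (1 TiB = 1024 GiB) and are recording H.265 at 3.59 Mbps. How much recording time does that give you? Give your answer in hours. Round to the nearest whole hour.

1361 hours

Capacity: 2 TiB = 17,592,186 Mb.
Recording time: 17,592,186 / 3.590 = 4,900,330 s ≈ 1,361 hours.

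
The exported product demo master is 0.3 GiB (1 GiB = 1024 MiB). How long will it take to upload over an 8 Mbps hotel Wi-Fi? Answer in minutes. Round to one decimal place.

File: 0.3 GiB = 2577.0 Mb.
At 8 Mbps: 2577.0 / 8 = 322.1 s ≈ 5.37 minutes.

5.4 minutes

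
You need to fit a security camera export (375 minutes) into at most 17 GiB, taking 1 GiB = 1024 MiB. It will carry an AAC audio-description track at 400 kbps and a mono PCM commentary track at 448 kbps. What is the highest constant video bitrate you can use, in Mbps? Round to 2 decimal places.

Budget: 17 GiB = 146028.9 Mb.
375 min = 22500 s
Total bitrate budget: 146028.9 Mb / 22500 s = 6.490 Mbps.
Audio total: 400 + 448 = 848 kbps = 0.848 Mbps.
Video: 6.490 − 0.848 = 5.642 Mbps.

5.64 Mbps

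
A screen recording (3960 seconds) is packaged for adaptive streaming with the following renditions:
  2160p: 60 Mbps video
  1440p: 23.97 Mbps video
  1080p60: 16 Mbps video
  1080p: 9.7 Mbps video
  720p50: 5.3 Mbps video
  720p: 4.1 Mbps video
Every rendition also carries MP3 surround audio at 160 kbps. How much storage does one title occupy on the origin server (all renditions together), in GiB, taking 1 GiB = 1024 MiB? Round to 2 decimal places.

Audio: 160 kbps = 0.160 Mbps.
Sum of rendition bitrates: (60+0.160) + (23.97+0.160) + (16+0.160) + (9.7+0.160) + (5.3+0.160) + (4.1+0.160) = 120.030 Mbps.
× 3960 s = 475,319 Mb = 59,415 MB = 55.33 GiB.

55.33 GiB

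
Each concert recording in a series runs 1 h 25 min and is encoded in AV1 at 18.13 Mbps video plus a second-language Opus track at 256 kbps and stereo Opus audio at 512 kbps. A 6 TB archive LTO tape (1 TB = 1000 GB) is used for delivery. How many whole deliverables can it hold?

498

1 h 25 min = 85 min = 5100 s
Audio total: 256 + 512 = 768 kbps = 0.768 Mbps.
Total bitrate: 18.898 Mbps.
Per item: 18.898 Mbps × 5100 s = 96,380 Mb = 12,047 MB.
Capacity: 6 TB = 48,000,000 Mb; 498.03 items → 498 complete.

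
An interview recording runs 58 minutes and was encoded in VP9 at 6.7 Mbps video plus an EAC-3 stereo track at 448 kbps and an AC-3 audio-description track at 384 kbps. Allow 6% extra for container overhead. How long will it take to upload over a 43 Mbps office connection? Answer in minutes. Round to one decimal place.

58 min = 3480 s
Audio total: 448 + 384 = 832 kbps = 0.832 Mbps.
Total bitrate: 7.532 Mbps.
File: 7.532 Mbps × 3480 s = 26211.4 Mb.
With 6% container overhead: ×1.06. → 27784.0 Mb.
At 43 Mbps: 27784.0 / 43 = 646.1 s ≈ 10.8 minutes.

10.8 minutes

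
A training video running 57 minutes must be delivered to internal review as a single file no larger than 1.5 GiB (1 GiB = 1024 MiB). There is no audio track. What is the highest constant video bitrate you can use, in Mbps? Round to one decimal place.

Budget: 1.5 GiB = 12884.9 Mb.
57 min = 3420 s
Total bitrate budget: 12884.9 Mb / 3420 s = 3.768 Mbps.

3.8 Mbps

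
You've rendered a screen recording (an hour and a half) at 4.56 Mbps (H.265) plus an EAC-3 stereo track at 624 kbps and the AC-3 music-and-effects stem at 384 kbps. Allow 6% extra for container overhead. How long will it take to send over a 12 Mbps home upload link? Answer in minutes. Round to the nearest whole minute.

1.5 h = 5400 s
Audio total: 624 + 384 = 1008 kbps = 1.008 Mbps.
Total bitrate: 5.568 Mbps.
File: 5.568 Mbps × 5400 s = 30067.2 Mb.
With 6% container overhead: ×1.06. → 31871.2 Mb.
At 12 Mbps: 31871.2 / 12 = 2655.9 s ≈ 44.3 minutes.

44 minutes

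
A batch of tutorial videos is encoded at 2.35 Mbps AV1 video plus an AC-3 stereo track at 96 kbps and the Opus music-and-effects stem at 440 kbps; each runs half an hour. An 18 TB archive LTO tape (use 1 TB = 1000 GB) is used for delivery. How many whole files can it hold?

30 min = 1800 s
Audio total: 96 + 440 = 536 kbps = 0.536 Mbps.
Total bitrate: 2.886 Mbps.
Per item: 2.886 Mbps × 1800 s = 5,195 Mb = 649.4 MB.
Capacity: 18 TB = 144,000,000 Mb; 27720.03 items → 27720 complete.

27720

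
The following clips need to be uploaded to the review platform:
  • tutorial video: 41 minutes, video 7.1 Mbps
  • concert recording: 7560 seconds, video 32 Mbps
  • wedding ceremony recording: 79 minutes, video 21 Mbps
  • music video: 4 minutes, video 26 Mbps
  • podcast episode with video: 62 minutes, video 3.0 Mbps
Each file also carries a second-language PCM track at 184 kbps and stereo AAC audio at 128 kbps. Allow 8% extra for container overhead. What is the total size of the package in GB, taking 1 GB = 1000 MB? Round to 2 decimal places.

51.59 GB

Audio total: 184 + 128 = 312 kbps = 0.312 Mbps.
tutorial video: 7.412 Mbps × 2460 s × 1.08 = 19692.2 Mb
concert recording: 32.312 Mbps × 7560 s × 1.08 = 263821.0 Mb
wedding ceremony recording: 21.312 Mbps × 4740 s × 1.08 = 109100.4 Mb
music video: 26.312 Mbps × 240 s × 1.08 = 6820.1 Mb
podcast episode with video: 3.312 Mbps × 3720 s × 1.08 = 13306.3 Mb
Total: 412740.0 Mb = 51592.5 MB.
= 51.59 GB.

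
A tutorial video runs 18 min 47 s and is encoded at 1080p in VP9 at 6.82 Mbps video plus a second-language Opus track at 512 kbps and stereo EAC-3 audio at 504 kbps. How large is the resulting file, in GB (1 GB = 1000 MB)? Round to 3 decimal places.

1.104 GB

18 min 47 s = 1127 s
Audio total: 512 + 504 = 1016 kbps = 1.016 Mbps.
Total bitrate: 6.82 + 1.016 = 7.836 Mbps.
Stream data: 7.836 Mbps × 1127 s = 8831.2 Mb.
8,831 Mb ÷ 8 = 1,104 MB → 1.104 GB.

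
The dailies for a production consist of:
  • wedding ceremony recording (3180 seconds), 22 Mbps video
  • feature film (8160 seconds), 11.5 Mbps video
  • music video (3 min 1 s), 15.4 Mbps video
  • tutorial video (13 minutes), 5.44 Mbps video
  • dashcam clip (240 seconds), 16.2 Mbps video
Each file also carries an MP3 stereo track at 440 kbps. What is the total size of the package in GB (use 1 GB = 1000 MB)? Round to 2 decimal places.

22.53 GB

Audio: 440 kbps = 0.440 Mbps.
wedding ceremony recording: 22.440 Mbps × 3180 s = 71359.2 Mb
feature film: 11.940 Mbps × 8160 s = 97430.4 Mb
music video: 15.840 Mbps × 181 s = 2867.0 Mb
tutorial video: 5.880 Mbps × 780 s = 4586.4 Mb
dashcam clip: 16.640 Mbps × 240 s = 3993.6 Mb
Total: 180236.6 Mb = 22529.6 MB.
= 22.53 GB.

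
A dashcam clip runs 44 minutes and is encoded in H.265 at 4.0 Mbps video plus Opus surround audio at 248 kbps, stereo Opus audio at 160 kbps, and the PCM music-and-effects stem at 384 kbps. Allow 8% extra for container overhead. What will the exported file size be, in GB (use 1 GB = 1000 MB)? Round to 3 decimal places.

44 min = 2640 s
Audio total: 248 + 160 + 384 = 792 kbps = 0.792 Mbps.
Total bitrate: 4.0 + 0.792 = 4.792 Mbps.
Stream data: 4.792 Mbps × 2640 s = 12650.9 Mb.
With 8% container overhead: ×1.08.
13,663 Mb ÷ 8 = 1,708 MB → 1.708 GB.

1.708 GB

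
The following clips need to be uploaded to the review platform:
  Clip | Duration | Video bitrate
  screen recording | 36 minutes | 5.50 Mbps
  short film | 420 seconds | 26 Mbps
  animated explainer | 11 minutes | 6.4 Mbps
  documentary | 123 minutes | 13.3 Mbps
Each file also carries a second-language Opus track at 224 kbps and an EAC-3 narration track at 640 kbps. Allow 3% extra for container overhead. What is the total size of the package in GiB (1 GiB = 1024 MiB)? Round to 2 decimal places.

16.11 GiB

Audio total: 224 + 640 = 864 kbps = 0.864 Mbps.
screen recording: 6.364 Mbps × 2160 s × 1.03 = 14158.6 Mb
short film: 26.864 Mbps × 420 s × 1.03 = 11621.4 Mb
animated explainer: 7.264 Mbps × 660 s × 1.03 = 4938.1 Mb
documentary: 14.164 Mbps × 7380 s × 1.03 = 107666.2 Mb
Total: 138384.3 Mb = 17298.0 MB.
= 16.11 GiB.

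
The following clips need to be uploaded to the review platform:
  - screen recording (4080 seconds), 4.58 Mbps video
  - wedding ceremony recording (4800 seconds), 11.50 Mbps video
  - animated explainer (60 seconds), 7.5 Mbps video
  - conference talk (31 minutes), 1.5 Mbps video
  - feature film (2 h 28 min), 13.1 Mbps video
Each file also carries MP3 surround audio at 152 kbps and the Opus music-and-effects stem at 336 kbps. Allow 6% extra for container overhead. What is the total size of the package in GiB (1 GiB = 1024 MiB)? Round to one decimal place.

Audio total: 152 + 336 = 488 kbps = 0.488 Mbps.
screen recording: 5.068 Mbps × 4080 s × 1.06 = 21918.1 Mb
wedding ceremony recording: 11.988 Mbps × 4800 s × 1.06 = 60994.9 Mb
animated explainer: 7.988 Mbps × 60 s × 1.06 = 508.0 Mb
conference talk: 1.988 Mbps × 1860 s × 1.06 = 3919.5 Mb
feature film: 13.588 Mbps × 8880 s × 1.06 = 127901.1 Mb
Total: 215241.7 Mb = 26905.2 MB.
= 25.06 GiB.

25.1 GiB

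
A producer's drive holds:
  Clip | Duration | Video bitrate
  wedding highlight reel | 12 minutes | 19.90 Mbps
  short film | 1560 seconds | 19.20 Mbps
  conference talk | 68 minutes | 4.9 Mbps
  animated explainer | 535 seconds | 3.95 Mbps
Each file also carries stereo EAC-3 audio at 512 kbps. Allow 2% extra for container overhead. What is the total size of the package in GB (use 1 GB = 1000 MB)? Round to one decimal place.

Audio: 512 kbps = 0.512 Mbps.
wedding highlight reel: 20.412 Mbps × 720 s × 1.02 = 14990.6 Mb
short film: 19.712 Mbps × 1560 s × 1.02 = 31365.7 Mb
conference talk: 5.412 Mbps × 4080 s × 1.02 = 22522.6 Mb
animated explainer: 4.462 Mbps × 535 s × 1.02 = 2434.9 Mb
Total: 71313.8 Mb = 8914.2 MB.
= 8.914 GB.

8.9 GB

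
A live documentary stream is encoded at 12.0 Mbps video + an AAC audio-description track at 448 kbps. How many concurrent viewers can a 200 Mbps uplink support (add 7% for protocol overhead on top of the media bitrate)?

Audio: 448 kbps = 0.448 Mbps.
Per-viewer media rate: 12.448 Mbps.
On the wire with 7% overhead: 13.319 Mbps.
200 Mbps = 200.0 Mbps; 200.0 / 13.319 = 15.02 → 15 viewers.

15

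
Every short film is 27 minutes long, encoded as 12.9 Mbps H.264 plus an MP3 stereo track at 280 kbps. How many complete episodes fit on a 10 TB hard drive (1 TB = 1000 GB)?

3746

27 min = 1620 s
Audio: 280 kbps = 0.280 Mbps.
Total bitrate: 13.180 Mbps.
Per item: 13.180 Mbps × 1620 s = 21,352 Mb = 2,669 MB.
Capacity: 10 TB = 80,000,000 Mb; 3746.79 items → 3746 complete.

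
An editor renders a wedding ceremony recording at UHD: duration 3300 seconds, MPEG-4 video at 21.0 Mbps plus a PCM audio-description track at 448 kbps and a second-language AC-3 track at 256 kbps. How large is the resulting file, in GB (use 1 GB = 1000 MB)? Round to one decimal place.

Audio total: 448 + 256 = 704 kbps = 0.704 Mbps.
Total bitrate: 21.0 + 0.704 = 21.704 Mbps.
Stream data: 21.704 Mbps × 3300 s = 71623.2 Mb.
71,623 Mb ÷ 8 = 8,953 MB → 8.953 GB.

9.0 GB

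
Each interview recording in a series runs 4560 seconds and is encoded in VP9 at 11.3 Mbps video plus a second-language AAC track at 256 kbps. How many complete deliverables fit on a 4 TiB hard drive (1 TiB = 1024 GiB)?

Audio: 256 kbps = 0.256 Mbps.
Total bitrate: 11.556 Mbps.
Per item: 11.556 Mbps × 4560 s = 52,695 Mb = 6,587 MB.
Capacity: 4 TiB = 35,184,372 Mb; 667.69 items → 667 complete.

667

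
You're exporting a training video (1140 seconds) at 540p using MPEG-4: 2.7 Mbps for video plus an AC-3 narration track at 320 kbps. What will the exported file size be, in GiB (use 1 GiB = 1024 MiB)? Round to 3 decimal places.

Audio: 320 kbps = 0.320 Mbps.
Total bitrate: 2.7 + 0.320 = 3.020 Mbps.
Stream data: 3.020 Mbps × 1140 s = 3442.8 Mb.
3,443 Mb = 430,350,000 bytes ÷ 1,073,741,824 = 0.4008 GiB.

0.401 GiB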